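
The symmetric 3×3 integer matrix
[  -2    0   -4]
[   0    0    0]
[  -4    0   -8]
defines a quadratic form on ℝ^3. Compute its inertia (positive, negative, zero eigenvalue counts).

Answer: (0, 1, 2)

Derivation:
step 0: pivot -2 → sign −
step 1: row/col 1 already zero → sign 0
step 2: row/col 2 already zero → sign 0
signature = (0, 1, 2)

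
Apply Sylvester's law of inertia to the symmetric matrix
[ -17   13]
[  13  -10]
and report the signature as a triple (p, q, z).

Answer: (0, 2, 0)

Derivation:
step 0: pivot -17 → sign −
step 1: pivot -1/17 → sign −
signature = (0, 2, 0)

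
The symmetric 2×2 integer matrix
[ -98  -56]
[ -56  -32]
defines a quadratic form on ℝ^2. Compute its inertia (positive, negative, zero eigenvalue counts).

Answer: (0, 1, 1)

Derivation:
step 0: pivot -98 → sign −
step 1: row/col 1 already zero → sign 0
signature = (0, 1, 1)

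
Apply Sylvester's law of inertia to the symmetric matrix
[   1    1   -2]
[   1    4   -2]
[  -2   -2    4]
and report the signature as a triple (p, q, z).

step 0: pivot 1 → sign +
step 1: pivot 3 → sign +
step 2: row/col 2 already zero → sign 0
signature = (2, 0, 1)

Answer: (2, 0, 1)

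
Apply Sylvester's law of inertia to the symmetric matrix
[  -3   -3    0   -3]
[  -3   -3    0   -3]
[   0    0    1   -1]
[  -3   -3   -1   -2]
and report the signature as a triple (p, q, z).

step 0: pivot -3 → sign −
step 1: pivot 1 → sign +
step 2: row/col 2 already zero → sign 0
step 3: row/col 3 already zero → sign 0
signature = (1, 1, 2)

Answer: (1, 1, 2)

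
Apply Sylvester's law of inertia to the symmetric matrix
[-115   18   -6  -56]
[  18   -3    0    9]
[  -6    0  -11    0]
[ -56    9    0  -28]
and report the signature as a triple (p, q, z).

Answer: (1, 3, 0)

Derivation:
step 0: pivot -115 → sign −
step 1: pivot -21/115 → sign −
step 2: pivot -41/7 → sign −
step 3: pivot 3/41 → sign +
signature = (1, 3, 0)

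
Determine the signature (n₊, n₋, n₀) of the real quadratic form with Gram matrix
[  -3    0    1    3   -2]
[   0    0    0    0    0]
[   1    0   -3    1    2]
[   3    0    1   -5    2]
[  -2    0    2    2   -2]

step 0: pivot -3 → sign −
step 1: pivot -8/3 → sign −
step 2: pivot -1/2 → sign −
step 3: pivot 2 → sign +
step 4: row/col 4 already zero → sign 0
signature = (1, 3, 1)

Answer: (1, 3, 1)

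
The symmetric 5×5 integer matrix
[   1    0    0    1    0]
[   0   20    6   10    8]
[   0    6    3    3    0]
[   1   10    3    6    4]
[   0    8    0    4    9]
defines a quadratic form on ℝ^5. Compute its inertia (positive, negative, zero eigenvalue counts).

step 0: pivot 1 → sign +
step 1: pivot 20 → sign +
step 2: pivot 6/5 → sign +
step 3: pivot 1 → sign +
step 4: row/col 4 already zero → sign 0
signature = (4, 0, 1)

Answer: (4, 0, 1)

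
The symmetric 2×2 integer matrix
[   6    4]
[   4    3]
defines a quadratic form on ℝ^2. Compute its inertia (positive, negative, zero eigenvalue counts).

Answer: (2, 0, 0)

Derivation:
step 0: pivot 6 → sign +
step 1: pivot 1/3 → sign +
signature = (2, 0, 0)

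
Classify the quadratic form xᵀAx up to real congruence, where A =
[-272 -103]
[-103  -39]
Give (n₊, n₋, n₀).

step 0: pivot -272 → sign −
step 1: pivot 1/272 → sign +
signature = (1, 1, 0)

Answer: (1, 1, 0)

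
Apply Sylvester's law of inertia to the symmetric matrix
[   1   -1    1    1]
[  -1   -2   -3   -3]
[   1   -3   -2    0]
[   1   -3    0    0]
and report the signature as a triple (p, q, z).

Answer: (2, 2, 0)

Derivation:
step 0: pivot 1 → sign +
step 1: pivot -3 → sign −
step 2: pivot -5/3 → sign −
step 3: pivot 2/5 → sign +
signature = (2, 2, 0)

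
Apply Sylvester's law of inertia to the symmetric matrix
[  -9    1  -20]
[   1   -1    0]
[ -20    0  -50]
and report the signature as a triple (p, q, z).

step 0: pivot -9 → sign −
step 1: pivot -8/9 → sign −
step 2: row/col 2 already zero → sign 0
signature = (0, 2, 1)

Answer: (0, 2, 1)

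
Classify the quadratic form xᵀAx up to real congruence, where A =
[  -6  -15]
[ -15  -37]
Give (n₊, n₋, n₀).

step 0: pivot -6 → sign −
step 1: pivot 1/2 → sign +
signature = (1, 1, 0)

Answer: (1, 1, 0)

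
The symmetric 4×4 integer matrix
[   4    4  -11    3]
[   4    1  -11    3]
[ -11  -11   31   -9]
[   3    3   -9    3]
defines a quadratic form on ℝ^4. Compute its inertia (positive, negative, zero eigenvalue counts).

Answer: (2, 1, 1)

Derivation:
step 0: pivot 4 → sign +
step 1: pivot -3 → sign −
step 2: pivot 3/4 → sign +
step 3: row/col 3 already zero → sign 0
signature = (2, 1, 1)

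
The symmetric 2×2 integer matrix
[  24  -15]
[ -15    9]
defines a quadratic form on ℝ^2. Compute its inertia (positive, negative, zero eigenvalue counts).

step 0: pivot 24 → sign +
step 1: pivot -3/8 → sign −
signature = (1, 1, 0)

Answer: (1, 1, 0)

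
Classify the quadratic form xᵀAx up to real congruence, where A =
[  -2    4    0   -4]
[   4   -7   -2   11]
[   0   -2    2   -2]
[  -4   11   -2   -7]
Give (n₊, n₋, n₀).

Answer: (1, 2, 1)

Derivation:
step 0: pivot -2 → sign −
step 1: pivot 1 → sign +
step 2: pivot -2 → sign −
step 3: row/col 3 already zero → sign 0
signature = (1, 2, 1)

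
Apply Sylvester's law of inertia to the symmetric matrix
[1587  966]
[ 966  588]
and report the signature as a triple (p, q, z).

step 0: pivot 1587 → sign +
step 1: row/col 1 already zero → sign 0
signature = (1, 0, 1)

Answer: (1, 0, 1)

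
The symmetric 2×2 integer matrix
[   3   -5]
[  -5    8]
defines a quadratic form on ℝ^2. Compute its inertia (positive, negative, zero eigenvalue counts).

Answer: (1, 1, 0)

Derivation:
step 0: pivot 3 → sign +
step 1: pivot -1/3 → sign −
signature = (1, 1, 0)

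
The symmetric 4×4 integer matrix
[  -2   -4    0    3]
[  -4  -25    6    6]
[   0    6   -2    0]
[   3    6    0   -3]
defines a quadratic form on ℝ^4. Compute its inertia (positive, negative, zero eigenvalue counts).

Answer: (2, 2, 0)

Derivation:
step 0: pivot -2 → sign −
step 1: pivot -17 → sign −
step 2: pivot 2/17 → sign +
step 3: pivot 3/2 → sign +
signature = (2, 2, 0)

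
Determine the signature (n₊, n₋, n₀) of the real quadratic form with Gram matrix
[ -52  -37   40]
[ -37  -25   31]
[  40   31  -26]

step 0: pivot -52 → sign −
step 1: pivot 69/52 → sign +
step 2: pivot -2/23 → sign −
signature = (1, 2, 0)

Answer: (1, 2, 0)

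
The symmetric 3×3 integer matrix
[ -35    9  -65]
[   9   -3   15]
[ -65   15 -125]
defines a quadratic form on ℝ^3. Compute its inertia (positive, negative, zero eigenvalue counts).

Answer: (0, 2, 1)

Derivation:
step 0: pivot -35 → sign −
step 1: pivot -24/35 → sign −
step 2: row/col 2 already zero → sign 0
signature = (0, 2, 1)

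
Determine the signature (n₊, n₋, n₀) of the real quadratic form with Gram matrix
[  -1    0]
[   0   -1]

step 0: pivot -1 → sign −
step 1: pivot -1 → sign −
signature = (0, 2, 0)

Answer: (0, 2, 0)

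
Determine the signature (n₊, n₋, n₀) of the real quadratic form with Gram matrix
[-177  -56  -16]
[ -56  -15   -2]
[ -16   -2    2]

step 0: pivot -177 → sign −
step 1: pivot 481/177 → sign +
step 2: pivot -2/481 → sign −
signature = (1, 2, 0)

Answer: (1, 2, 0)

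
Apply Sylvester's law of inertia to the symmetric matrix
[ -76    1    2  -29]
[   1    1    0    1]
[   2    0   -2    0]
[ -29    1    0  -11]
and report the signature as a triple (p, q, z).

step 0: pivot -76 → sign −
step 1: pivot 77/76 → sign +
step 2: pivot -150/77 → sign −
step 3: row/col 3 already zero → sign 0
signature = (1, 2, 1)

Answer: (1, 2, 1)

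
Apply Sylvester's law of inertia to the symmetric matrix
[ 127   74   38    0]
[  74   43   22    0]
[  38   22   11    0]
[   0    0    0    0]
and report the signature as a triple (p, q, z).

Answer: (1, 2, 1)

Derivation:
step 0: pivot 127 → sign +
step 1: pivot -15/127 → sign −
step 2: pivot -1/5 → sign −
step 3: row/col 3 already zero → sign 0
signature = (1, 2, 1)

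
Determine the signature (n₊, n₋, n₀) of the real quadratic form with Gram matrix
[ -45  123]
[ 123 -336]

step 0: pivot -45 → sign −
step 1: pivot 1/5 → sign +
signature = (1, 1, 0)

Answer: (1, 1, 0)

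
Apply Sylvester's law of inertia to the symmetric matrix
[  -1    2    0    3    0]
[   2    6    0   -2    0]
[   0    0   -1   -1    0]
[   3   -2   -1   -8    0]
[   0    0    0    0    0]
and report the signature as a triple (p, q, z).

Answer: (2, 2, 1)

Derivation:
step 0: pivot -1 → sign −
step 1: pivot 10 → sign +
step 2: pivot -1 → sign −
step 3: pivot 2/5 → sign +
step 4: row/col 4 already zero → sign 0
signature = (2, 2, 1)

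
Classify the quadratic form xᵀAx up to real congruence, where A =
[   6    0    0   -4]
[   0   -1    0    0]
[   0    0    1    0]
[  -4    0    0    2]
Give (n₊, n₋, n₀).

Answer: (2, 2, 0)

Derivation:
step 0: pivot 6 → sign +
step 1: pivot -1 → sign −
step 2: pivot 1 → sign +
step 3: pivot -2/3 → sign −
signature = (2, 2, 0)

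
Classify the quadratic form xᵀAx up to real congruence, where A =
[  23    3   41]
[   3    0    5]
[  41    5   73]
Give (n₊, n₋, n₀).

step 0: pivot 23 → sign +
step 1: pivot -9/23 → sign −
step 2: pivot 2/9 → sign +
signature = (2, 1, 0)

Answer: (2, 1, 0)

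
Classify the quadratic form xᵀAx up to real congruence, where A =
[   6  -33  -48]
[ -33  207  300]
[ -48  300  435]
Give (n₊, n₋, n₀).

Answer: (3, 0, 0)

Derivation:
step 0: pivot 6 → sign +
step 1: pivot 51/2 → sign +
step 2: pivot 3/17 → sign +
signature = (3, 0, 0)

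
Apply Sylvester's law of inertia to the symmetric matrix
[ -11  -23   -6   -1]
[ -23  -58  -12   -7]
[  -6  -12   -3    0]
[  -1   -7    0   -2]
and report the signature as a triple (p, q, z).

Answer: (2, 2, 0)

Derivation:
step 0: pivot -11 → sign −
step 1: pivot -109/11 → sign −
step 2: pivot 33/109 → sign +
step 3: pivot 3/11 → sign +
signature = (2, 2, 0)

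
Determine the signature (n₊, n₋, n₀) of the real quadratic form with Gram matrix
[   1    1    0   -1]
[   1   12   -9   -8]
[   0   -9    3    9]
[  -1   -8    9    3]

step 0: pivot 1 → sign +
step 1: pivot 11 → sign +
step 2: pivot -48/11 → sign −
step 3: row/col 3 already zero → sign 0
signature = (2, 1, 1)

Answer: (2, 1, 1)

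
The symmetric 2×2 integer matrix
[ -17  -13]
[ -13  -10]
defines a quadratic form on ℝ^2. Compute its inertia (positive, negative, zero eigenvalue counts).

step 0: pivot -17 → sign −
step 1: pivot -1/17 → sign −
signature = (0, 2, 0)

Answer: (0, 2, 0)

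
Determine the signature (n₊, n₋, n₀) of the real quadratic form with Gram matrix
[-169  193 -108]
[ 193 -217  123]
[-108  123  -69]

Answer: (1, 2, 0)

Derivation:
step 0: pivot -169 → sign −
step 1: pivot 576/169 → sign +
step 2: pivot -1/64 → sign −
signature = (1, 2, 0)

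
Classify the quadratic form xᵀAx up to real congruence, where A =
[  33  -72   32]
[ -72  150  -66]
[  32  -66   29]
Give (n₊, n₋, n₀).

step 0: pivot 33 → sign +
step 1: pivot -78/11 → sign −
step 2: pivot 1/39 → sign +
signature = (2, 1, 0)

Answer: (2, 1, 0)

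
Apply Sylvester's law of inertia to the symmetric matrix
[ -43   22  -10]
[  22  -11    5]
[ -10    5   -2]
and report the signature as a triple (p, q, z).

Answer: (2, 1, 0)

Derivation:
step 0: pivot -43 → sign −
step 1: pivot 11/43 → sign +
step 2: pivot 3/11 → sign +
signature = (2, 1, 0)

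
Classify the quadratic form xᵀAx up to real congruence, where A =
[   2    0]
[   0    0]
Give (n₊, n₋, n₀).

Answer: (1, 0, 1)

Derivation:
step 0: pivot 2 → sign +
step 1: row/col 1 already zero → sign 0
signature = (1, 0, 1)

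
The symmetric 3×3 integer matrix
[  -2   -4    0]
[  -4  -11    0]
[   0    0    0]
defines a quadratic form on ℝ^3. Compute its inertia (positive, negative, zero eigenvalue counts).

Answer: (0, 2, 1)

Derivation:
step 0: pivot -2 → sign −
step 1: pivot -3 → sign −
step 2: row/col 2 already zero → sign 0
signature = (0, 2, 1)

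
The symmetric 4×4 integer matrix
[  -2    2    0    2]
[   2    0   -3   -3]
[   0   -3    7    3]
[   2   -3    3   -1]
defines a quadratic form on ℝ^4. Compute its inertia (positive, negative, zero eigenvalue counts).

Answer: (2, 2, 0)

Derivation:
step 0: pivot -2 → sign −
step 1: pivot 2 → sign +
step 2: pivot 5/2 → sign +
step 3: pivot -2/5 → sign −
signature = (2, 2, 0)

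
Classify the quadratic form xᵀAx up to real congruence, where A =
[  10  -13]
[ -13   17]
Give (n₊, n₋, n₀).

step 0: pivot 10 → sign +
step 1: pivot 1/10 → sign +
signature = (2, 0, 0)

Answer: (2, 0, 0)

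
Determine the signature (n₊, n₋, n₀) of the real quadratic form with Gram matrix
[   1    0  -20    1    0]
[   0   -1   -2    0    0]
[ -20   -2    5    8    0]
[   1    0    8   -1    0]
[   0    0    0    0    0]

step 0: pivot 1 → sign +
step 1: pivot -1 → sign −
step 2: pivot -391 → sign −
step 3: pivot 2/391 → sign +
step 4: row/col 4 already zero → sign 0
signature = (2, 2, 1)

Answer: (2, 2, 1)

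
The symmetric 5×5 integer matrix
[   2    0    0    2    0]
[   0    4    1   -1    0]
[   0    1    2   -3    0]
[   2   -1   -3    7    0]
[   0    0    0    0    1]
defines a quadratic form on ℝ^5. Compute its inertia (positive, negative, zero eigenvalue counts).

Answer: (5, 0, 0)

Derivation:
step 0: pivot 2 → sign +
step 1: pivot 4 → sign +
step 2: pivot 7/4 → sign +
step 3: pivot 3/7 → sign +
step 4: pivot 1 → sign +
signature = (5, 0, 0)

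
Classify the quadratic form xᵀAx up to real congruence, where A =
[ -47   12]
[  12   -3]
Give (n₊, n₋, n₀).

step 0: pivot -47 → sign −
step 1: pivot 3/47 → sign +
signature = (1, 1, 0)

Answer: (1, 1, 0)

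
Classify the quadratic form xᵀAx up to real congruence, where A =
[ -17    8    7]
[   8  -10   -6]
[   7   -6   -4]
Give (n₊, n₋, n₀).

step 0: pivot -17 → sign −
step 1: pivot -106/17 → sign −
step 2: pivot 3/53 → sign +
signature = (1, 2, 0)

Answer: (1, 2, 0)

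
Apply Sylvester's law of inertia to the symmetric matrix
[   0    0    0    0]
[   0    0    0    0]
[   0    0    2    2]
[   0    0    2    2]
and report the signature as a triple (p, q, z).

step 0: pivot 2 → sign +
step 1: row/col 1 already zero → sign 0
step 2: row/col 2 already zero → sign 0
step 3: row/col 3 already zero → sign 0
signature = (1, 0, 3)

Answer: (1, 0, 3)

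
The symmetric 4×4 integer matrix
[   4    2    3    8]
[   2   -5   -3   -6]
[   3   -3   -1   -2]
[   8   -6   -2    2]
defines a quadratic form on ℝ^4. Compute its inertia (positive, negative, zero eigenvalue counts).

step 0: pivot 4 → sign +
step 1: pivot -6 → sign −
step 2: pivot 1/8 → sign +
step 3: pivot 2/3 → sign +
signature = (3, 1, 0)

Answer: (3, 1, 0)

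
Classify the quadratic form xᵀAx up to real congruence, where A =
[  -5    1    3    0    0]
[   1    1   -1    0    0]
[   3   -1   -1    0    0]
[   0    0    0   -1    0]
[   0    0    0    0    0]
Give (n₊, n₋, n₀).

step 0: pivot -5 → sign −
step 1: pivot 6/5 → sign +
step 2: pivot 2/3 → sign +
step 3: pivot -1 → sign −
step 4: row/col 4 already zero → sign 0
signature = (2, 2, 1)

Answer: (2, 2, 1)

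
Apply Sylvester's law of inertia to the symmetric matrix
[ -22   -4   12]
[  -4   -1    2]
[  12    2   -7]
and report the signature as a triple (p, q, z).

step 0: pivot -22 → sign −
step 1: pivot -3/11 → sign −
step 2: pivot -1/3 → sign −
signature = (0, 3, 0)

Answer: (0, 3, 0)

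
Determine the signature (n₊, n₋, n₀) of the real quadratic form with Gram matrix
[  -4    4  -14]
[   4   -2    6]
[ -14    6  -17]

step 0: pivot -4 → sign −
step 1: pivot 2 → sign +
step 2: row/col 2 already zero → sign 0
signature = (1, 1, 1)

Answer: (1, 1, 1)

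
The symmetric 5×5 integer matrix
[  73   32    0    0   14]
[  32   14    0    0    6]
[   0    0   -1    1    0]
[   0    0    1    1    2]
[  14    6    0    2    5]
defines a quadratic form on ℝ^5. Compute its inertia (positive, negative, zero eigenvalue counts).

Answer: (3, 2, 0)

Derivation:
step 0: pivot 73 → sign +
step 1: pivot -2/73 → sign −
step 2: pivot -1 → sign −
step 3: pivot 2 → sign +
step 4: pivot 1 → sign +
signature = (3, 2, 0)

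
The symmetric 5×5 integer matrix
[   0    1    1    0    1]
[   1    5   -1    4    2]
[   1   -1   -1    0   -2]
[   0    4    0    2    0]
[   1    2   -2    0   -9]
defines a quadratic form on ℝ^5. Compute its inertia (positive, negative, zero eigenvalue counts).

step 0: pivot 5 → sign +
step 1: pivot -1/5 → sign −
step 2: pivot 6 → sign +
step 3: pivot -2/3 → sign −
step 4: pivot 2 → sign +
signature = (3, 2, 0)

Answer: (3, 2, 0)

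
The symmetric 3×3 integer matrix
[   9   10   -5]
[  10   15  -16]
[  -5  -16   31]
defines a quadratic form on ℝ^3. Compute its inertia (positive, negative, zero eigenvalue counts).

step 0: pivot 9 → sign +
step 1: pivot 35/9 → sign +
step 2: pivot 6/35 → sign +
signature = (3, 0, 0)

Answer: (3, 0, 0)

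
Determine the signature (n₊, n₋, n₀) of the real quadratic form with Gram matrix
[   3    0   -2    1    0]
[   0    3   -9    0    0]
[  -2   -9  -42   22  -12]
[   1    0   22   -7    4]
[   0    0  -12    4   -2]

step 0: pivot 3 → sign +
step 1: pivot 3 → sign +
step 2: pivot -211/3 → sign −
step 3: pivot -6/211 → sign −
step 4: pivot 2/3 → sign +
signature = (3, 2, 0)

Answer: (3, 2, 0)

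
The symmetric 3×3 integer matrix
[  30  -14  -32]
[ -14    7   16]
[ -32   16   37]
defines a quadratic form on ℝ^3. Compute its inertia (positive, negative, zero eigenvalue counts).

Answer: (3, 0, 0)

Derivation:
step 0: pivot 30 → sign +
step 1: pivot 7/15 → sign +
step 2: pivot 3/7 → sign +
signature = (3, 0, 0)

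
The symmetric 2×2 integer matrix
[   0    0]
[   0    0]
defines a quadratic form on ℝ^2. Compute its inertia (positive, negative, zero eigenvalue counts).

Answer: (0, 0, 2)

Derivation:
step 0: row/col 0 already zero → sign 0
step 1: row/col 1 already zero → sign 0
signature = (0, 0, 2)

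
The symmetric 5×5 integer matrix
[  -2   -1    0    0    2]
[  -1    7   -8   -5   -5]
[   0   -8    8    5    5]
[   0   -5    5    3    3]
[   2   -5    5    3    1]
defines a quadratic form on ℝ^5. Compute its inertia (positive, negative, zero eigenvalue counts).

step 0: pivot -2 → sign −
step 1: pivot 15/2 → sign +
step 2: pivot -8/15 → sign −
step 3: pivot -1/8 → sign −
step 4: pivot 2 → sign +
signature = (2, 3, 0)

Answer: (2, 3, 0)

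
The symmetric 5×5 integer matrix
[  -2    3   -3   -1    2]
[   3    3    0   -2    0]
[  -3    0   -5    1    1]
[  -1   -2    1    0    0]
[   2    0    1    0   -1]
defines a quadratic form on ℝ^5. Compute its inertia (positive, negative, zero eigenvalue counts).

step 0: pivot -2 → sign −
step 1: pivot 15/2 → sign +
step 2: pivot -16/5 → sign −
step 3: pivot -13/12 → sign −
step 4: pivot -3/52 → sign −
signature = (1, 4, 0)

Answer: (1, 4, 0)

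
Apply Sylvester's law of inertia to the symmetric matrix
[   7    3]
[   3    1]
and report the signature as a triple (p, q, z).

step 0: pivot 7 → sign +
step 1: pivot -2/7 → sign −
signature = (1, 1, 0)

Answer: (1, 1, 0)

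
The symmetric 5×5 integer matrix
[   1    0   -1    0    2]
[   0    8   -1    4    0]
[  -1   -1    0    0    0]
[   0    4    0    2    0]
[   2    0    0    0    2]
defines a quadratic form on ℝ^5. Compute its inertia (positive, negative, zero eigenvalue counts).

Answer: (3, 2, 0)

Derivation:
step 0: pivot 1 → sign +
step 1: pivot 8 → sign +
step 2: pivot -9/8 → sign −
step 3: pivot 2/9 → sign +
step 4: pivot -2 → sign −
signature = (3, 2, 0)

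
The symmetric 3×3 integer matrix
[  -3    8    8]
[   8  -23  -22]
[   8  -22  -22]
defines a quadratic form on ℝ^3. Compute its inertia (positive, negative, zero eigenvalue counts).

Answer: (0, 3, 0)

Derivation:
step 0: pivot -3 → sign −
step 1: pivot -5/3 → sign −
step 2: pivot -2/5 → sign −
signature = (0, 3, 0)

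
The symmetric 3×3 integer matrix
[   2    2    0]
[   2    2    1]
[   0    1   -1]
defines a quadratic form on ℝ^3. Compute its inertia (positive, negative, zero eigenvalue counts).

Answer: (2, 1, 0)

Derivation:
step 0: pivot 2 → sign +
step 1: pivot -1 → sign −
step 2: pivot 1 → sign +
signature = (2, 1, 0)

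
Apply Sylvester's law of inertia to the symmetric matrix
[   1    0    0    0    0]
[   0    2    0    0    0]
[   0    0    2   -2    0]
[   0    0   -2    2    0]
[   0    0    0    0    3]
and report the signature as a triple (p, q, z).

Answer: (4, 0, 1)

Derivation:
step 0: pivot 1 → sign +
step 1: pivot 2 → sign +
step 2: pivot 2 → sign +
step 3: pivot 3 → sign +
step 4: row/col 4 already zero → sign 0
signature = (4, 0, 1)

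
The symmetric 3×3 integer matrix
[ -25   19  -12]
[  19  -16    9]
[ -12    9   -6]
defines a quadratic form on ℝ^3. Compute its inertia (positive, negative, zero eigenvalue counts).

step 0: pivot -25 → sign −
step 1: pivot -39/25 → sign −
step 2: pivot -3/13 → sign −
signature = (0, 3, 0)

Answer: (0, 3, 0)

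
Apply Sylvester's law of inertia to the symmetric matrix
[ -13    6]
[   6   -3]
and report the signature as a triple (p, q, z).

Answer: (0, 2, 0)

Derivation:
step 0: pivot -13 → sign −
step 1: pivot -3/13 → sign −
signature = (0, 2, 0)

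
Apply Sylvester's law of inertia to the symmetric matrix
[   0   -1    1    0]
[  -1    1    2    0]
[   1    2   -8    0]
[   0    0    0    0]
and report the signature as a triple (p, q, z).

step 0: pivot 1 → sign +
step 1: pivot -1 → sign −
step 2: pivot -3 → sign −
step 3: row/col 3 already zero → sign 0
signature = (1, 2, 1)

Answer: (1, 2, 1)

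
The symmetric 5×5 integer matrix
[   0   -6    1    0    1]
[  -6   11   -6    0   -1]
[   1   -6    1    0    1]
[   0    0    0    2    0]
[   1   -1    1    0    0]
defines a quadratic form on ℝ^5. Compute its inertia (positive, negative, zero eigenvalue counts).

Answer: (2, 2, 1)

Derivation:
step 0: pivot 11 → sign +
step 1: pivot -36/11 → sign −
step 2: pivot -25/36 → sign −
step 3: pivot 2 → sign +
step 4: row/col 4 already zero → sign 0
signature = (2, 2, 1)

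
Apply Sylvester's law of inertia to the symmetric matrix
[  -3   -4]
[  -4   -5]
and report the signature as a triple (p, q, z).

Answer: (1, 1, 0)

Derivation:
step 0: pivot -3 → sign −
step 1: pivot 1/3 → sign +
signature = (1, 1, 0)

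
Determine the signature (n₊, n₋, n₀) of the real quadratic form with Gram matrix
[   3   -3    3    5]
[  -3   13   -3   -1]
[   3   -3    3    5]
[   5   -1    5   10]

step 0: pivot 3 → sign +
step 1: pivot 10 → sign +
step 2: pivot 1/15 → sign +
step 3: row/col 3 already zero → sign 0
signature = (3, 0, 1)

Answer: (3, 0, 1)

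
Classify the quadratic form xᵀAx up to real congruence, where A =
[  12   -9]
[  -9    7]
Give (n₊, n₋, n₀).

step 0: pivot 12 → sign +
step 1: pivot 1/4 → sign +
signature = (2, 0, 0)

Answer: (2, 0, 0)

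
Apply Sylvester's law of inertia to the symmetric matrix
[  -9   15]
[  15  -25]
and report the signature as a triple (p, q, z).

Answer: (0, 1, 1)

Derivation:
step 0: pivot -9 → sign −
step 1: row/col 1 already zero → sign 0
signature = (0, 1, 1)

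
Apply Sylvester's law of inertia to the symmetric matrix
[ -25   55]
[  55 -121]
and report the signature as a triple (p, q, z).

Answer: (0, 1, 1)

Derivation:
step 0: pivot -25 → sign −
step 1: row/col 1 already zero → sign 0
signature = (0, 1, 1)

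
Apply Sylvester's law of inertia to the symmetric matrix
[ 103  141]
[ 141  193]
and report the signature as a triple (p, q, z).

Answer: (1, 1, 0)

Derivation:
step 0: pivot 103 → sign +
step 1: pivot -2/103 → sign −
signature = (1, 1, 0)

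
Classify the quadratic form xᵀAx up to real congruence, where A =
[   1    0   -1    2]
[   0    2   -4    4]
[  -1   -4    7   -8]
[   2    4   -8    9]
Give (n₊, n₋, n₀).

Answer: (2, 2, 0)

Derivation:
step 0: pivot 1 → sign +
step 1: pivot 2 → sign +
step 2: pivot -2 → sign −
step 3: pivot -1 → sign −
signature = (2, 2, 0)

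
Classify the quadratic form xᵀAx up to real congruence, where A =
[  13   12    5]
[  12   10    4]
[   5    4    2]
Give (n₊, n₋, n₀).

step 0: pivot 13 → sign +
step 1: pivot -14/13 → sign −
step 2: pivot 3/7 → sign +
signature = (2, 1, 0)

Answer: (2, 1, 0)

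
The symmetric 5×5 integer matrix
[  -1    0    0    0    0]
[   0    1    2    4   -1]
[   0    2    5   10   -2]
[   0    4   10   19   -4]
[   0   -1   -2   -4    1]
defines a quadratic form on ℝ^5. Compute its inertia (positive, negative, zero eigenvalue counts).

step 0: pivot -1 → sign −
step 1: pivot 1 → sign +
step 2: pivot 1 → sign +
step 3: pivot -1 → sign −
step 4: row/col 4 already zero → sign 0
signature = (2, 2, 1)

Answer: (2, 2, 1)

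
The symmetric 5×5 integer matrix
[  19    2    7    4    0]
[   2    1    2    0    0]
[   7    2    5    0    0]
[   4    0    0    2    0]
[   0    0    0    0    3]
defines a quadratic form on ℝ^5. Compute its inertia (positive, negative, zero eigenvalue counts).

Answer: (4, 1, 0)

Derivation:
step 0: pivot 19 → sign +
step 1: pivot 15/19 → sign +
step 2: pivot 2/5 → sign +
step 3: pivot -2/3 → sign −
step 4: pivot 3 → sign +
signature = (4, 1, 0)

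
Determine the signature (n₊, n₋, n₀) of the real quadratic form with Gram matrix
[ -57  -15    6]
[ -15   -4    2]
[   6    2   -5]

Answer: (0, 3, 0)

Derivation:
step 0: pivot -57 → sign −
step 1: pivot -1/19 → sign −
step 2: pivot -1 → sign −
signature = (0, 3, 0)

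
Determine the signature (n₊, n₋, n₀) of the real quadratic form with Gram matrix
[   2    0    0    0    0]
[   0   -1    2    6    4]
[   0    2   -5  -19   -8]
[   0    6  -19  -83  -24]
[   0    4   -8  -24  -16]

Answer: (2, 2, 1)

Derivation:
step 0: pivot 2 → sign +
step 1: pivot -1 → sign −
step 2: pivot -1 → sign −
step 3: pivot 2 → sign +
step 4: row/col 4 already zero → sign 0
signature = (2, 2, 1)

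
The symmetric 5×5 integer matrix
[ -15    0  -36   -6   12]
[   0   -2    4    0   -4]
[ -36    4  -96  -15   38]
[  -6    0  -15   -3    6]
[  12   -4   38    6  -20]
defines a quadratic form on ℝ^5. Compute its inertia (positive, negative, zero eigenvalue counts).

Answer: (0, 4, 1)

Derivation:
step 0: pivot -15 → sign −
step 1: pivot -2 → sign −
step 2: pivot -8/5 → sign −
step 3: pivot -3/8 → sign −
step 4: row/col 4 already zero → sign 0
signature = (0, 4, 1)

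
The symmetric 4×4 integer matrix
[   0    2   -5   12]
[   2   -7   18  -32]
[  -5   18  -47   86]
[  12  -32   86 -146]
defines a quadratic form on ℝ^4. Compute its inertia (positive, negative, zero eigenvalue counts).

step 0: pivot -7 → sign −
step 1: pivot 4/7 → sign +
step 2: pivot -3/4 → sign −
step 3: pivot -2 → sign −
signature = (1, 3, 0)

Answer: (1, 3, 0)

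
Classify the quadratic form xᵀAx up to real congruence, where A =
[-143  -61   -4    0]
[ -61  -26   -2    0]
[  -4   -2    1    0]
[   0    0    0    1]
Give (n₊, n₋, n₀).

Answer: (2, 2, 0)

Derivation:
step 0: pivot -143 → sign −
step 1: pivot 3/143 → sign +
step 2: pivot -3 → sign −
step 3: pivot 1 → sign +
signature = (2, 2, 0)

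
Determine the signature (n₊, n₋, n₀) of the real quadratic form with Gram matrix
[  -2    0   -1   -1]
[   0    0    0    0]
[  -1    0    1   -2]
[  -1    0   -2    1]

step 0: pivot -2 → sign −
step 1: pivot 3/2 → sign +
step 2: row/col 2 already zero → sign 0
step 3: row/col 3 already zero → sign 0
signature = (1, 1, 2)

Answer: (1, 1, 2)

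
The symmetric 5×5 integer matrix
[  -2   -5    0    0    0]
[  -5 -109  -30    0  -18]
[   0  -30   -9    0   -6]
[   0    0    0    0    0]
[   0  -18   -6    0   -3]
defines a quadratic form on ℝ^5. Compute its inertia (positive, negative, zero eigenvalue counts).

step 0: pivot -2 → sign −
step 1: pivot -193/2 → sign −
step 2: pivot 63/193 → sign +
step 3: pivot -1/7 → sign −
step 4: row/col 4 already zero → sign 0
signature = (1, 3, 1)

Answer: (1, 3, 1)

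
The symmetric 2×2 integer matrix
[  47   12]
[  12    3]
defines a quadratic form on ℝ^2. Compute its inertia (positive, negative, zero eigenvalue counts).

step 0: pivot 47 → sign +
step 1: pivot -3/47 → sign −
signature = (1, 1, 0)

Answer: (1, 1, 0)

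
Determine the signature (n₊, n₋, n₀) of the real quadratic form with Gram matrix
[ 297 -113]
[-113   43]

Answer: (2, 0, 0)

Derivation:
step 0: pivot 297 → sign +
step 1: pivot 2/297 → sign +
signature = (2, 0, 0)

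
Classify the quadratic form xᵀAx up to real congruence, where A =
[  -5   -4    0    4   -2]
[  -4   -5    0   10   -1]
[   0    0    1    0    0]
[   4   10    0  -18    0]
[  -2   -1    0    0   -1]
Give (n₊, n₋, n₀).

step 0: pivot -5 → sign −
step 1: pivot -9/5 → sign −
step 2: pivot 1 → sign +
step 3: pivot 98/9 → sign +
step 4: pivot -2/49 → sign −
signature = (2, 3, 0)

Answer: (2, 3, 0)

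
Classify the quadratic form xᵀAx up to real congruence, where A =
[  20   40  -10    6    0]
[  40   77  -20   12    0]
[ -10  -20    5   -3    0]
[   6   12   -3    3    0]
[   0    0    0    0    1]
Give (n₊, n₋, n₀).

step 0: pivot 20 → sign +
step 1: pivot -3 → sign −
step 2: pivot 6/5 → sign +
step 3: pivot 1 → sign +
step 4: row/col 4 already zero → sign 0
signature = (3, 1, 1)

Answer: (3, 1, 1)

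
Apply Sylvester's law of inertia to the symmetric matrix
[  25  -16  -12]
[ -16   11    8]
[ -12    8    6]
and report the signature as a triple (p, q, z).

step 0: pivot 25 → sign +
step 1: pivot 19/25 → sign +
step 2: pivot 2/19 → sign +
signature = (3, 0, 0)

Answer: (3, 0, 0)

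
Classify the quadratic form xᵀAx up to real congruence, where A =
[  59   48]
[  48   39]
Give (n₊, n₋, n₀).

Answer: (1, 1, 0)

Derivation:
step 0: pivot 59 → sign +
step 1: pivot -3/59 → sign −
signature = (1, 1, 0)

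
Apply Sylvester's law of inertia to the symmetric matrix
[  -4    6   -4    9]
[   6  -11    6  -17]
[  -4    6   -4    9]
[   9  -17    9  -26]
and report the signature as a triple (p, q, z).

step 0: pivot -4 → sign −
step 1: pivot -2 → sign −
step 2: pivot 3/8 → sign +
step 3: row/col 3 already zero → sign 0
signature = (1, 2, 1)

Answer: (1, 2, 1)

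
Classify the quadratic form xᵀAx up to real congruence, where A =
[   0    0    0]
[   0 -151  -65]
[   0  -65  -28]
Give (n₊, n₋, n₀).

Answer: (0, 2, 1)

Derivation:
step 0: pivot -151 → sign −
step 1: pivot -3/151 → sign −
step 2: row/col 2 already zero → sign 0
signature = (0, 2, 1)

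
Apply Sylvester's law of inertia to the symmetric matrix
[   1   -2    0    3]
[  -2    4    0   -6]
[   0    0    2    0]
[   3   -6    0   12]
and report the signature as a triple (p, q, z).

Answer: (3, 0, 1)

Derivation:
step 0: pivot 1 → sign +
step 1: pivot 2 → sign +
step 2: pivot 3 → sign +
step 3: row/col 3 already zero → sign 0
signature = (3, 0, 1)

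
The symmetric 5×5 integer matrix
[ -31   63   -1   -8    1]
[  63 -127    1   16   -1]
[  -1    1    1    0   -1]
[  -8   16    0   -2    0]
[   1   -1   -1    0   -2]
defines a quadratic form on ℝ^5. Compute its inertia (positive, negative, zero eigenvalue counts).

step 0: pivot -31 → sign −
step 1: pivot 32/31 → sign +
step 2: pivot -3 → sign −
step 3: row/col 3 already zero → sign 0
step 4: row/col 4 already zero → sign 0
signature = (1, 2, 2)

Answer: (1, 2, 2)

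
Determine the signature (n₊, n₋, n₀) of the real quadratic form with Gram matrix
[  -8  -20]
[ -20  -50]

step 0: pivot -8 → sign −
step 1: row/col 1 already zero → sign 0
signature = (0, 1, 1)

Answer: (0, 1, 1)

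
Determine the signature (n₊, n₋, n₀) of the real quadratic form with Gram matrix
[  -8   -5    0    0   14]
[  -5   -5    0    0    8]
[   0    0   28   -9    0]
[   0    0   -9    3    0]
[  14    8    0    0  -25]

Answer: (2, 3, 0)

Derivation:
step 0: pivot -8 → sign −
step 1: pivot -15/8 → sign −
step 2: pivot 28 → sign +
step 3: pivot 3/28 → sign +
step 4: pivot -1/5 → sign −
signature = (2, 3, 0)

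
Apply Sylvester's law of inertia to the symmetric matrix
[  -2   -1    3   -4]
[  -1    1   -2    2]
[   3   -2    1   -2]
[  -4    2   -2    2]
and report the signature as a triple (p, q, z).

Answer: (1, 2, 1)

Derivation:
step 0: pivot -2 → sign −
step 1: pivot 3/2 → sign +
step 2: pivot -8/3 → sign −
step 3: row/col 3 already zero → sign 0
signature = (1, 2, 1)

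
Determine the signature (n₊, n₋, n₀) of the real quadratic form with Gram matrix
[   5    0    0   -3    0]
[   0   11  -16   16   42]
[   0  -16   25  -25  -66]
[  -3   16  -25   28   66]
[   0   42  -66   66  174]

step 0: pivot 5 → sign +
step 1: pivot 11 → sign +
step 2: pivot 19/11 → sign +
step 3: pivot 6/5 → sign +
step 4: pivot -6/19 → sign −
signature = (4, 1, 0)

Answer: (4, 1, 0)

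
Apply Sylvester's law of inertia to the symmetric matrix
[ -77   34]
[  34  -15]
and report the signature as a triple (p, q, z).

step 0: pivot -77 → sign −
step 1: pivot 1/77 → sign +
signature = (1, 1, 0)

Answer: (1, 1, 0)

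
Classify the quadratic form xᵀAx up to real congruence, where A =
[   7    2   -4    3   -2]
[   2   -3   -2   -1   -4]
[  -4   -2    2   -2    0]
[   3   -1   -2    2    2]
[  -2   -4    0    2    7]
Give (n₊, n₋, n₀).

Answer: (3, 2, 0)

Derivation:
step 0: pivot 7 → sign +
step 1: pivot -25/7 → sign −
step 2: pivot -2/25 → sign −
step 3: pivot 2 → sign +
step 4: pivot 3 → sign +
signature = (3, 2, 0)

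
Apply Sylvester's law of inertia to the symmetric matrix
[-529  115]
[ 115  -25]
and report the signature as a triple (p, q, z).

Answer: (0, 1, 1)

Derivation:
step 0: pivot -529 → sign −
step 1: row/col 1 already zero → sign 0
signature = (0, 1, 1)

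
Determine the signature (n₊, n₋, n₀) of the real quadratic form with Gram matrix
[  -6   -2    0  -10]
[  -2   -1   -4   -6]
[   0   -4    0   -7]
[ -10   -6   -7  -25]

Answer: (1, 3, 0)

Derivation:
step 0: pivot -6 → sign −
step 1: pivot -1/3 → sign −
step 2: pivot 48 → sign +
step 3: pivot -1/48 → sign −
signature = (1, 3, 0)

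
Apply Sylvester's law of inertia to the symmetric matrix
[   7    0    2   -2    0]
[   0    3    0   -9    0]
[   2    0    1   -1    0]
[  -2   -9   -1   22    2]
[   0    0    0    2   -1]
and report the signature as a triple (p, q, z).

Answer: (3, 2, 0)

Derivation:
step 0: pivot 7 → sign +
step 1: pivot 3 → sign +
step 2: pivot 3/7 → sign +
step 3: pivot -6 → sign −
step 4: pivot -1/3 → sign −
signature = (3, 2, 0)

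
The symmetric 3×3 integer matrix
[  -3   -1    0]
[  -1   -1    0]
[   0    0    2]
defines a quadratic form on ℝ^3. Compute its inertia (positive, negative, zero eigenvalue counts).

step 0: pivot -3 → sign −
step 1: pivot -2/3 → sign −
step 2: pivot 2 → sign +
signature = (1, 2, 0)

Answer: (1, 2, 0)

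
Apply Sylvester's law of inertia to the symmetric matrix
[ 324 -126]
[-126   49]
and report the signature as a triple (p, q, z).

Answer: (1, 0, 1)

Derivation:
step 0: pivot 324 → sign +
step 1: row/col 1 already zero → sign 0
signature = (1, 0, 1)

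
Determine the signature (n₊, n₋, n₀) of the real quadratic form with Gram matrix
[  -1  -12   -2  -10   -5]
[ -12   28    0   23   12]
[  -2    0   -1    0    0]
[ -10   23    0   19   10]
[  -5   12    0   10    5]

step 0: pivot -1 → sign −
step 1: pivot 172 → sign +
step 2: pivot -15/43 → sign −
step 3: pivot 7/60 → sign +
step 4: pivot -2/7 → sign −
signature = (2, 3, 0)

Answer: (2, 3, 0)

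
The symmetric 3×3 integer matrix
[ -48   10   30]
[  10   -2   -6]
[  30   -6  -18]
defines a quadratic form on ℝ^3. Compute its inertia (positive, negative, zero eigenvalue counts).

Answer: (1, 1, 1)

Derivation:
step 0: pivot -48 → sign −
step 1: pivot 1/12 → sign +
step 2: row/col 2 already zero → sign 0
signature = (1, 1, 1)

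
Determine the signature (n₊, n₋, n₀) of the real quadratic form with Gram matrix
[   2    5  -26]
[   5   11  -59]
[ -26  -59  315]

Answer: (2, 1, 0)

Derivation:
step 0: pivot 2 → sign +
step 1: pivot -3/2 → sign −
step 2: pivot 1 → sign +
signature = (2, 1, 0)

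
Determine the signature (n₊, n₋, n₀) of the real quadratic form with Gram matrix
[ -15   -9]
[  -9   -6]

Answer: (0, 2, 0)

Derivation:
step 0: pivot -15 → sign −
step 1: pivot -3/5 → sign −
signature = (0, 2, 0)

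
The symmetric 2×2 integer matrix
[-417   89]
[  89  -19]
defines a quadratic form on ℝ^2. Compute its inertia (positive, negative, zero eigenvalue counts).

Answer: (0, 2, 0)

Derivation:
step 0: pivot -417 → sign −
step 1: pivot -2/417 → sign −
signature = (0, 2, 0)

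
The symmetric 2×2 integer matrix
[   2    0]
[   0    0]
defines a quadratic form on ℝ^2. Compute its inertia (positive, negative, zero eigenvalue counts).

step 0: pivot 2 → sign +
step 1: row/col 1 already zero → sign 0
signature = (1, 0, 1)

Answer: (1, 0, 1)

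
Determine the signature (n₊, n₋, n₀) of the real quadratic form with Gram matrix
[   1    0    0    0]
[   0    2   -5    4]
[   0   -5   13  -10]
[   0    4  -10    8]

Answer: (3, 0, 1)

Derivation:
step 0: pivot 1 → sign +
step 1: pivot 2 → sign +
step 2: pivot 1/2 → sign +
step 3: row/col 3 already zero → sign 0
signature = (3, 0, 1)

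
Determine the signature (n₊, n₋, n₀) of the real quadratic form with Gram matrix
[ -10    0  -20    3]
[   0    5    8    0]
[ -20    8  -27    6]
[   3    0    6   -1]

Answer: (2, 2, 0)

Derivation:
step 0: pivot -10 → sign −
step 1: pivot 5 → sign +
step 2: pivot 1/5 → sign +
step 3: pivot -1/10 → sign −
signature = (2, 2, 0)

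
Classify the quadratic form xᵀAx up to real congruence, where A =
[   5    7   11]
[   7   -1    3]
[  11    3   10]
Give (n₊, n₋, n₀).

step 0: pivot 5 → sign +
step 1: pivot -54/5 → sign −
step 2: pivot 1/27 → sign +
signature = (2, 1, 0)

Answer: (2, 1, 0)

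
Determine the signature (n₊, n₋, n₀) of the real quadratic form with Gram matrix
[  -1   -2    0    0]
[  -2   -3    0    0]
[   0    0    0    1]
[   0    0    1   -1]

Answer: (2, 2, 0)

Derivation:
step 0: pivot -1 → sign −
step 1: pivot 1 → sign +
step 2: pivot -1 → sign −
step 3: pivot 1 → sign +
signature = (2, 2, 0)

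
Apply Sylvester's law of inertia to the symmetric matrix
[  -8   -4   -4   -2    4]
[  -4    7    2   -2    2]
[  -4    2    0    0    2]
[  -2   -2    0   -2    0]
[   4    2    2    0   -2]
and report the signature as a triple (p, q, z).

Answer: (3, 2, 0)

Derivation:
step 0: pivot -8 → sign −
step 1: pivot 9 → sign +
step 2: pivot 2/9 → sign +
step 3: pivot -11 → sign −
step 4: pivot 1/11 → sign +
signature = (3, 2, 0)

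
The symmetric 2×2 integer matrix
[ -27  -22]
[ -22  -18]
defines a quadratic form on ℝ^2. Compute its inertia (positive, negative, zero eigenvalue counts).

step 0: pivot -27 → sign −
step 1: pivot -2/27 → sign −
signature = (0, 2, 0)

Answer: (0, 2, 0)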